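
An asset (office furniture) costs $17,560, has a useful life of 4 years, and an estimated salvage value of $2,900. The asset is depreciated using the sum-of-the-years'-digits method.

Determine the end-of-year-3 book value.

Depreciable base = $17,560 − $2,900 = $14,660.
Sum of the years' digits = 4+3+2+1 = 10.
Year 1: $14,660 × 4/10 = $5,864. Book value $11,696.
Year 2: $14,660 × 3/10 = $4,398. Book value $7,298.
Year 3: $14,660 × 2/10 = $2,932. Book value $4,366.

$4,366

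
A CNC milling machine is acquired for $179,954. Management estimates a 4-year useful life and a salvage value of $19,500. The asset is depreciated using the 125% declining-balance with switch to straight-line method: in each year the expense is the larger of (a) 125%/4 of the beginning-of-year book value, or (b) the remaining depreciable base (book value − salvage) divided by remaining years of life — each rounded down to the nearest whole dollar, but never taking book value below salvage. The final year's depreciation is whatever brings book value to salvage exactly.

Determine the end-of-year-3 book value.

$52,279

Depreciable base = $179,954 − $19,500 = $160,454.
Year 1: DB = ⌊$179,954 × 125%/4⌋ = $56,235; SL = ⌊$160,454/4⌋ = $40,113 → take DB $56,235. Book value $123,719.
Year 2: DB = ⌊$123,719 × 125%/4⌋ = $38,662; SL = ⌊$104,219/3⌋ = $34,739 → take DB $38,662. Book value $85,057.
Year 3: DB = ⌊$85,057 × 125%/4⌋ = $26,580; SL = ⌊$65,557/2⌋ = $32,778 → take SL $32,778. Book value $52,279.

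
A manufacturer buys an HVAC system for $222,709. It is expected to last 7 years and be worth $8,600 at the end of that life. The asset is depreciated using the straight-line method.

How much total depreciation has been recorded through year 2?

Depreciable base = $222,709 − $8,600 = $214,109.
Annual expense = $214,109 / 7 = $30,587.
End of year 1: book value $192,122.
End of year 2: book value $161,535.
Accumulated through year 2 = $222,709 − $161,535 = $61,174.

$61,174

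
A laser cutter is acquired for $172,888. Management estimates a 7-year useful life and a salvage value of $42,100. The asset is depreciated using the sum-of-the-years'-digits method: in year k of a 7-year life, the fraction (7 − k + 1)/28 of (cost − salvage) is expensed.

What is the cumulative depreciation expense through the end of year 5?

$116,775

Depreciable base = $172,888 − $42,100 = $130,788.
Sum of the years' digits = 7+6+5+4+3+2+1 = 28.
Year 1: $130,788 × 7/28 = $32,697. Book value $140,191.
Year 2: $130,788 × 6/28 = $28,026. Book value $112,165.
Year 3: $130,788 × 5/28 = $23,355. Book value $88,810.
Year 4: $130,788 × 4/28 = $18,684. Book value $70,126.
Year 5: $130,788 × 3/28 = $14,013. Book value $56,113.
Accumulated through year 5 = $172,888 − $56,113 = $116,775.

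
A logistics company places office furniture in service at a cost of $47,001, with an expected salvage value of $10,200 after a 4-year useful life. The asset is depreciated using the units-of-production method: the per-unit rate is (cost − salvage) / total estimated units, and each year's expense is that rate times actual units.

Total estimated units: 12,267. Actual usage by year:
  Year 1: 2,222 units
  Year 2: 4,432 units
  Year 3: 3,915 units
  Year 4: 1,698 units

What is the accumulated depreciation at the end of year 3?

Depreciable base = $47,001 − $10,200 = $36,801.
Rate = $36,801 / 12,267 units = $3 per unit.
Year 1: 2,222 × $3 = $6,666. Book value $40,335.
Year 2: 4,432 × $3 = $13,296. Book value $27,039.
Year 3: 3,915 × $3 = $11,745. Book value $15,294.
Accumulated through year 3 = $47,001 − $15,294 = $31,707.

$31,707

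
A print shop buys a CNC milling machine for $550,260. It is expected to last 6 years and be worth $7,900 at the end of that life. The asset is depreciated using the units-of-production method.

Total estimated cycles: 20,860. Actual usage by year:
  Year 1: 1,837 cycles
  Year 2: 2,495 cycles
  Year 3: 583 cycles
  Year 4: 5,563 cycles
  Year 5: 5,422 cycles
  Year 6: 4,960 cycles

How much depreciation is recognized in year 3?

$15,158

Depreciable base = $550,260 − $7,900 = $542,360.
Rate = $542,360 / 20,860 cycles = $26 per cycle.
Year 1: 1,837 × $26 = $47,762. Book value $502,498.
Year 2: 2,495 × $26 = $64,870. Book value $437,628.
Year 3: 583 × $26 = $15,158. Book value $422,470.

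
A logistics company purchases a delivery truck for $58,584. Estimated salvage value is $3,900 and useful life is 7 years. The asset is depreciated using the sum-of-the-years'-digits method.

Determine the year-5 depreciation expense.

Depreciable base = $58,584 − $3,900 = $54,684.
Sum of the years' digits = 7+6+5+4+3+2+1 = 28.
Year 1: $54,684 × 7/28 = $13,671. Book value $44,913.
Year 2: $54,684 × 6/28 = $11,718. Book value $33,195.
Year 3: $54,684 × 5/28 = $9,765. Book value $23,430.
Year 4: $54,684 × 4/28 = $7,812. Book value $15,618.
Year 5: $54,684 × 3/28 = $5,859. Book value $9,759.

$5,859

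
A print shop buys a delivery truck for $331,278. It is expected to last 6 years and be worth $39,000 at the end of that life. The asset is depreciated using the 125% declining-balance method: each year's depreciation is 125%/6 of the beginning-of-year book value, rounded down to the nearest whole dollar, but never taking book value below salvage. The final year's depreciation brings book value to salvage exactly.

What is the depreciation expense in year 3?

Depreciable base = $331,278 − $39,000 = $292,278.
Year 1: ⌊$331,278 × 125%/6⌋ = $69,016. Book value $262,262.
Year 2: ⌊$262,262 × 125%/6⌋ = $54,637. Book value $207,625.
Year 3: ⌊$207,625 × 125%/6⌋ = $43,255. Book value $164,370.

$43,255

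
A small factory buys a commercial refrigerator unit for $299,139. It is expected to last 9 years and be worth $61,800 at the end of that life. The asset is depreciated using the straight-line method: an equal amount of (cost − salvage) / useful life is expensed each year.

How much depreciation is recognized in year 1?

$26,371

Depreciable base = $299,139 − $61,800 = $237,339.
Annual expense = $237,339 / 9 = $26,371.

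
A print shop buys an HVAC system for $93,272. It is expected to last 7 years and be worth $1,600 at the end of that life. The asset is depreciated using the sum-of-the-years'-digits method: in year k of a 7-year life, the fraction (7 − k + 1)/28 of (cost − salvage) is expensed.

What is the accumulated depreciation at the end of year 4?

Depreciable base = $93,272 − $1,600 = $91,672.
Sum of the years' digits = 7+6+5+4+3+2+1 = 28.
Year 1: $91,672 × 7/28 = $22,918. Book value $70,354.
Year 2: $91,672 × 6/28 = $19,644. Book value $50,710.
Year 3: $91,672 × 5/28 = $16,370. Book value $34,340.
Year 4: $91,672 × 4/28 = $13,096. Book value $21,244.
Accumulated through year 4 = $93,272 − $21,244 = $72,028.

$72,028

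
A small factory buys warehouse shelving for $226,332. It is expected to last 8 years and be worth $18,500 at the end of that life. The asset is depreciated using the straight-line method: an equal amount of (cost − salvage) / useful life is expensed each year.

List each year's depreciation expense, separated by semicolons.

$25,979; $25,979; $25,979; $25,979; $25,979; $25,979; $25,979; $25,979

Depreciable base = $226,332 − $18,500 = $207,832.
Annual expense = $207,832 / 8 = $25,979.
End of year 1: book value $200,353.
End of year 2: book value $174,374.
End of year 3: book value $148,395.
End of year 4: book value $122,416.
End of year 5: book value $96,437.
End of year 6: book value $70,458.
End of year 7: book value $44,479.
End of year 8: book value $18,500.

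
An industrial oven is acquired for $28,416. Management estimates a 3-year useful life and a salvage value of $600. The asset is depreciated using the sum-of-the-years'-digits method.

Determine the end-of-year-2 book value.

$5,236

Depreciable base = $28,416 − $600 = $27,816.
Sum of the years' digits = 3+2+1 = 6.
Year 1: $27,816 × 3/6 = $13,908. Book value $14,508.
Year 2: $27,816 × 2/6 = $9,272. Book value $5,236.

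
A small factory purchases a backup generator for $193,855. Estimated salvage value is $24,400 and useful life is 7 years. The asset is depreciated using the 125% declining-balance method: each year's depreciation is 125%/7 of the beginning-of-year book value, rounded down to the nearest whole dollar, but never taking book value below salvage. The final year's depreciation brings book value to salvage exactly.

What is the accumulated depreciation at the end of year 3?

Depreciable base = $193,855 − $24,400 = $169,455.
Year 1: ⌊$193,855 × 125%/7⌋ = $34,616. Book value $159,239.
Year 2: ⌊$159,239 × 125%/7⌋ = $28,435. Book value $130,804.
Year 3: ⌊$130,804 × 125%/7⌋ = $23,357. Book value $107,447.
Accumulated through year 3 = $193,855 − $107,447 = $86,408.

$86,408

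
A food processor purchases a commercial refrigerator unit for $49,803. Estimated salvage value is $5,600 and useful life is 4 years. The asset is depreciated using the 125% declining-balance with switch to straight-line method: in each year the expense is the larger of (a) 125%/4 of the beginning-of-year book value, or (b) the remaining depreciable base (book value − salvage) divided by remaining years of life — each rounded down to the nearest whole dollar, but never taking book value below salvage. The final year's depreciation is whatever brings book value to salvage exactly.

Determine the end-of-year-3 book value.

$14,570

Depreciable base = $49,803 − $5,600 = $44,203.
Year 1: DB = ⌊$49,803 × 125%/4⌋ = $15,563; SL = ⌊$44,203/4⌋ = $11,050 → take DB $15,563. Book value $34,240.
Year 2: DB = ⌊$34,240 × 125%/4⌋ = $10,700; SL = ⌊$28,640/3⌋ = $9,546 → take DB $10,700. Book value $23,540.
Year 3: DB = ⌊$23,540 × 125%/4⌋ = $7,356; SL = ⌊$17,940/2⌋ = $8,970 → take SL $8,970. Book value $14,570.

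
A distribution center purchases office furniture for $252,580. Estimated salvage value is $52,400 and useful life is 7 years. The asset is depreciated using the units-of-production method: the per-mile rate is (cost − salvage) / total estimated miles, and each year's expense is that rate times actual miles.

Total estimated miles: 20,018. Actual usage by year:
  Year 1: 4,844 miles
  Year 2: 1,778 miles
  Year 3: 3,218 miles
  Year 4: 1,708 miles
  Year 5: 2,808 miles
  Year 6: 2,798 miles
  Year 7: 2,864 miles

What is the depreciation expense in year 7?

Depreciable base = $252,580 − $52,400 = $200,180.
Rate = $200,180 / 20,018 miles = $10 per mile.
Year 1: 4,844 × $10 = $48,440. Book value $204,140.
Year 2: 1,778 × $10 = $17,780. Book value $186,360.
Year 3: 3,218 × $10 = $32,180. Book value $154,180.
Year 4: 1,708 × $10 = $17,080. Book value $137,100.
Year 5: 2,808 × $10 = $28,080. Book value $109,020.
Year 6: 2,798 × $10 = $27,980. Book value $81,040.
Year 7: 2,864 × $10 = $28,640. Book value $52,400.

$28,640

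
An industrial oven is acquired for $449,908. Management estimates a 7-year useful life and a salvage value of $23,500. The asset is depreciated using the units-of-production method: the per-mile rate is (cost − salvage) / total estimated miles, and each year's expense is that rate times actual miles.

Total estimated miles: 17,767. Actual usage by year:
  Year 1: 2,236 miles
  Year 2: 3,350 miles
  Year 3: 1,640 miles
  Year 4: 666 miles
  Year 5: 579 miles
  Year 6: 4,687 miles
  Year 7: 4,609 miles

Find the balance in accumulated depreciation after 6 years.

Depreciable base = $449,908 − $23,500 = $426,408.
Rate = $426,408 / 17,767 miles = $24 per mile.
Year 1: 2,236 × $24 = $53,664. Book value $396,244.
Year 2: 3,350 × $24 = $80,400. Book value $315,844.
Year 3: 1,640 × $24 = $39,360. Book value $276,484.
Year 4: 666 × $24 = $15,984. Book value $260,500.
Year 5: 579 × $24 = $13,896. Book value $246,604.
Year 6: 4,687 × $24 = $112,488. Book value $134,116.
Accumulated through year 6 = $449,908 − $134,116 = $315,792.

$315,792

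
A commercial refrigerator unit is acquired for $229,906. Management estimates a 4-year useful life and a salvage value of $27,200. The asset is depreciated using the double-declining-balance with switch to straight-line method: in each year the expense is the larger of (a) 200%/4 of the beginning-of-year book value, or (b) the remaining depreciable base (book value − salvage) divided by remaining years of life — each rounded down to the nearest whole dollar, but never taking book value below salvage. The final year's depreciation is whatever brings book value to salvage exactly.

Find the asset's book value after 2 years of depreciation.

Depreciable base = $229,906 − $27,200 = $202,706.
Year 1: DB = ⌊$229,906 × 200%/4⌋ = $114,953; SL = ⌊$202,706/4⌋ = $50,676 → take DB $114,953. Book value $114,953.
Year 2: DB = ⌊$114,953 × 200%/4⌋ = $57,476; SL = ⌊$87,753/3⌋ = $29,251 → take DB $57,476. Book value $57,477.

$57,477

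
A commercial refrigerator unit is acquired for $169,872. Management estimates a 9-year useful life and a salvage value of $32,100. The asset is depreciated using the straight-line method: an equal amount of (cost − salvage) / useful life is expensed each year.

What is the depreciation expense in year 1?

Depreciable base = $169,872 − $32,100 = $137,772.
Annual expense = $137,772 / 9 = $15,308.

$15,308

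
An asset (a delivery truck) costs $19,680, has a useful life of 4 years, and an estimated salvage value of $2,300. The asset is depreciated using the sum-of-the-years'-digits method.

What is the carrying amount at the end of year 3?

$4,038

Depreciable base = $19,680 − $2,300 = $17,380.
Sum of the years' digits = 4+3+2+1 = 10.
Year 1: $17,380 × 4/10 = $6,952. Book value $12,728.
Year 2: $17,380 × 3/10 = $5,214. Book value $7,514.
Year 3: $17,380 × 2/10 = $3,476. Book value $4,038.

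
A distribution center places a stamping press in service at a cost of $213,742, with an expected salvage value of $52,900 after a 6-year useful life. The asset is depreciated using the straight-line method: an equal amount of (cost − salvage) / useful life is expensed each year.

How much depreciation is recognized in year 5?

$26,807

Depreciable base = $213,742 − $52,900 = $160,842.
Annual expense = $160,842 / 6 = $26,807.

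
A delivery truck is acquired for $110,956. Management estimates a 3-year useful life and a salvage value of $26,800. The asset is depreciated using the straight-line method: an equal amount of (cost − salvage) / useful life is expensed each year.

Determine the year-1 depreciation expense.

$28,052

Depreciable base = $110,956 − $26,800 = $84,156.
Annual expense = $84,156 / 3 = $28,052.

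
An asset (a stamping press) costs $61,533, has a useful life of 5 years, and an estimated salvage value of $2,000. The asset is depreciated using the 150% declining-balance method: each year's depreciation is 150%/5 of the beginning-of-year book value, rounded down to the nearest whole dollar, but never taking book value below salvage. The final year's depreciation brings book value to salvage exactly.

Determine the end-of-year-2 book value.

Depreciable base = $61,533 − $2,000 = $59,533.
Year 1: ⌊$61,533 × 150%/5⌋ = $18,459. Book value $43,074.
Year 2: ⌊$43,074 × 150%/5⌋ = $12,922. Book value $30,152.

$30,152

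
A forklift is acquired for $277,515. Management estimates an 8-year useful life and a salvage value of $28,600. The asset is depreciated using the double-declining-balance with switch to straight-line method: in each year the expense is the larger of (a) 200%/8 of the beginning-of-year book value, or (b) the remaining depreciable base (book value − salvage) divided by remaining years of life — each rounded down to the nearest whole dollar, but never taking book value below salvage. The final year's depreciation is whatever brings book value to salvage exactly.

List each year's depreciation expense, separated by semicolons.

$69,378; $52,034; $39,025; $29,269; $21,952; $16,464; $12,348; $8,445

Depreciable base = $277,515 − $28,600 = $248,915.
Year 1: DB = ⌊$277,515 × 200%/8⌋ = $69,378; SL = ⌊$248,915/8⌋ = $31,114 → take DB $69,378. Book value $208,137.
Year 2: DB = ⌊$208,137 × 200%/8⌋ = $52,034; SL = ⌊$179,537/7⌋ = $25,648 → take DB $52,034. Book value $156,103.
Year 3: DB = ⌊$156,103 × 200%/8⌋ = $39,025; SL = ⌊$127,503/6⌋ = $21,250 → take DB $39,025. Book value $117,078.
Year 4: DB = ⌊$117,078 × 200%/8⌋ = $29,269; SL = ⌊$88,478/5⌋ = $17,695 → take DB $29,269. Book value $87,809.
Year 5: DB = ⌊$87,809 × 200%/8⌋ = $21,952; SL = ⌊$59,209/4⌋ = $14,802 → take DB $21,952. Book value $65,857.
Year 6: DB = ⌊$65,857 × 200%/8⌋ = $16,464; SL = ⌊$37,257/3⌋ = $12,419 → take DB $16,464. Book value $49,393.
Year 7: DB = ⌊$49,393 × 200%/8⌋ = $12,348; SL = ⌊$20,793/2⌋ = $10,396 → take DB $12,348. Book value $37,045.
Year 8 (final): $37,045 − $28,600 = $8,445. Book value $28,600.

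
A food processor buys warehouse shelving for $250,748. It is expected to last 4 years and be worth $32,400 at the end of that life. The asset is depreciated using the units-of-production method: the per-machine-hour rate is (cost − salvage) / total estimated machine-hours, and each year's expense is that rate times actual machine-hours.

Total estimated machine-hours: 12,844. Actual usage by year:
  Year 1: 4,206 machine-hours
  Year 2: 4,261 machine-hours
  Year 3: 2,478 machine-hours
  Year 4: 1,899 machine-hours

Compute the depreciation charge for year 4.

$32,283

Depreciable base = $250,748 − $32,400 = $218,348.
Rate = $218,348 / 12,844 machine-hours = $17 per machine-hour.
Year 1: 4,206 × $17 = $71,502. Book value $179,246.
Year 2: 4,261 × $17 = $72,437. Book value $106,809.
Year 3: 2,478 × $17 = $42,126. Book value $64,683.
Year 4: 1,899 × $17 = $32,283. Book value $32,400.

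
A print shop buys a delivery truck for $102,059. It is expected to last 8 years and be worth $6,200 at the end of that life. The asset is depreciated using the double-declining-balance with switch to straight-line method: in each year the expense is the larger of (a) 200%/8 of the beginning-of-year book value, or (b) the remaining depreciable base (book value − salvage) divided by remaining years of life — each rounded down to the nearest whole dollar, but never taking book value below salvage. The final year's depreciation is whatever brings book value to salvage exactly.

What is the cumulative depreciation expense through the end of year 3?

$59,002

Depreciable base = $102,059 − $6,200 = $95,859.
Year 1: DB = ⌊$102,059 × 200%/8⌋ = $25,514; SL = ⌊$95,859/8⌋ = $11,982 → take DB $25,514. Book value $76,545.
Year 2: DB = ⌊$76,545 × 200%/8⌋ = $19,136; SL = ⌊$70,345/7⌋ = $10,049 → take DB $19,136. Book value $57,409.
Year 3: DB = ⌊$57,409 × 200%/8⌋ = $14,352; SL = ⌊$51,209/6⌋ = $8,534 → take DB $14,352. Book value $43,057.
Accumulated through year 3 = $102,059 − $43,057 = $59,002.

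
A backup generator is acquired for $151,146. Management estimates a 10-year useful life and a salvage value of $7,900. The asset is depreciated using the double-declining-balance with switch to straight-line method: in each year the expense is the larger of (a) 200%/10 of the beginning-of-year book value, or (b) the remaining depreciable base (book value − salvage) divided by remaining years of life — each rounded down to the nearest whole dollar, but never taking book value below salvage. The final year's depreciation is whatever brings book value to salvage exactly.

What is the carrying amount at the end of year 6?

Depreciable base = $151,146 − $7,900 = $143,246.
Year 1: DB = ⌊$151,146 × 200%/10⌋ = $30,229; SL = ⌊$143,246/10⌋ = $14,324 → take DB $30,229. Book value $120,917.
Year 2: DB = ⌊$120,917 × 200%/10⌋ = $24,183; SL = ⌊$113,017/9⌋ = $12,557 → take DB $24,183. Book value $96,734.
Year 3: DB = ⌊$96,734 × 200%/10⌋ = $19,346; SL = ⌊$88,834/8⌋ = $11,104 → take DB $19,346. Book value $77,388.
Year 4: DB = ⌊$77,388 × 200%/10⌋ = $15,477; SL = ⌊$69,488/7⌋ = $9,926 → take DB $15,477. Book value $61,911.
Year 5: DB = ⌊$61,911 × 200%/10⌋ = $12,382; SL = ⌊$54,011/6⌋ = $9,001 → take DB $12,382. Book value $49,529.
Year 6: DB = ⌊$49,529 × 200%/10⌋ = $9,905; SL = ⌊$41,629/5⌋ = $8,325 → take DB $9,905. Book value $39,624.

$39,624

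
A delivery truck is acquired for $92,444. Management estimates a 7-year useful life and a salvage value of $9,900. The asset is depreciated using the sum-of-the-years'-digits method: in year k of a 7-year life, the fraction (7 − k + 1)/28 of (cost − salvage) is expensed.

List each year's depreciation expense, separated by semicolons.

Depreciable base = $92,444 − $9,900 = $82,544.
Sum of the years' digits = 7+6+5+4+3+2+1 = 28.
Year 1: $82,544 × 7/28 = $20,636. Book value $71,808.
Year 2: $82,544 × 6/28 = $17,688. Book value $54,120.
Year 3: $82,544 × 5/28 = $14,740. Book value $39,380.
Year 4: $82,544 × 4/28 = $11,792. Book value $27,588.
Year 5: $82,544 × 3/28 = $8,844. Book value $18,744.
Year 6: $82,544 × 2/28 = $5,896. Book value $12,848.
Year 7: $82,544 × 1/28 = $2,948. Book value $9,900.

$20,636; $17,688; $14,740; $11,792; $8,844; $5,896; $2,948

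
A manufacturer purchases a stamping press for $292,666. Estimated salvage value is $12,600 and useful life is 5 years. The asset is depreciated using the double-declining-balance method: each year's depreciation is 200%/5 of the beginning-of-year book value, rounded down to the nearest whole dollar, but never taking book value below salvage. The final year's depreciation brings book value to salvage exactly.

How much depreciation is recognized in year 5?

$25,330

Depreciable base = $292,666 − $12,600 = $280,066.
Year 1: ⌊$292,666 × 200%/5⌋ = $117,066. Book value $175,600.
Year 2: ⌊$175,600 × 200%/5⌋ = $70,240. Book value $105,360.
Year 3: ⌊$105,360 × 200%/5⌋ = $42,144. Book value $63,216.
Year 4: ⌊$63,216 × 200%/5⌋ = $25,286. Book value $37,930.
Year 5 (final): $37,930 − $12,600 = $25,330. Book value $12,600.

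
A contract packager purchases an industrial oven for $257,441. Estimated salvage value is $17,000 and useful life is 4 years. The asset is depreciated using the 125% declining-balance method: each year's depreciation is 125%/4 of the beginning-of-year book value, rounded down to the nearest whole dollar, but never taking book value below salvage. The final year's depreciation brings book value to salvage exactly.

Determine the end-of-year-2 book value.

Depreciable base = $257,441 − $17,000 = $240,441.
Year 1: ⌊$257,441 × 125%/4⌋ = $80,450. Book value $176,991.
Year 2: ⌊$176,991 × 125%/4⌋ = $55,309. Book value $121,682.

$121,682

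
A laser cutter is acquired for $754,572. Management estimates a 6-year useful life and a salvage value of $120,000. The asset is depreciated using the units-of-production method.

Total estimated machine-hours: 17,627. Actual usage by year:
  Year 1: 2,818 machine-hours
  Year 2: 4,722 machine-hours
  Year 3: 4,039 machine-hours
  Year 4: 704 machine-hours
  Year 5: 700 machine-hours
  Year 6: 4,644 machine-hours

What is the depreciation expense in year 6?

$167,184

Depreciable base = $754,572 − $120,000 = $634,572.
Rate = $634,572 / 17,627 machine-hours = $36 per machine-hour.
Year 1: 2,818 × $36 = $101,448. Book value $653,124.
Year 2: 4,722 × $36 = $169,992. Book value $483,132.
Year 3: 4,039 × $36 = $145,404. Book value $337,728.
Year 4: 704 × $36 = $25,344. Book value $312,384.
Year 5: 700 × $36 = $25,200. Book value $287,184.
Year 6: 4,644 × $36 = $167,184. Book value $120,000.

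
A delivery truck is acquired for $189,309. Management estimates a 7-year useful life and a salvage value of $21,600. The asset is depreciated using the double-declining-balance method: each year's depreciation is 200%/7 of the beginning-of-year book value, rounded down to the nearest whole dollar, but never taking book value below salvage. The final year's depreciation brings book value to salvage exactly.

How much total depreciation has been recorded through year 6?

Depreciable base = $189,309 − $21,600 = $167,709.
Year 1: ⌊$189,309 × 200%/7⌋ = $54,088. Book value $135,221.
Year 2: ⌊$135,221 × 200%/7⌋ = $38,634. Book value $96,587.
Year 3: ⌊$96,587 × 200%/7⌋ = $27,596. Book value $68,991.
Year 4: ⌊$68,991 × 200%/7⌋ = $19,711. Book value $49,280.
Year 5: ⌊$49,280 × 200%/7⌋ = $14,080. Book value $35,200.
Year 6: ⌊$35,200 × 200%/7⌋ = $10,057. Book value $25,143.
Accumulated through year 6 = $189,309 − $25,143 = $164,166.

$164,166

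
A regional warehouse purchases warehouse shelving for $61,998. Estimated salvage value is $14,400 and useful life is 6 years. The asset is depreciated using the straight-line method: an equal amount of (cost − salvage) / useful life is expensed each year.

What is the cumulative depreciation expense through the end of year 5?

Depreciable base = $61,998 − $14,400 = $47,598.
Annual expense = $47,598 / 6 = $7,933.
End of year 1: book value $54,065.
End of year 2: book value $46,132.
End of year 3: book value $38,199.
End of year 4: book value $30,266.
End of year 5: book value $22,333.
Accumulated through year 5 = $61,998 − $22,333 = $39,665.

$39,665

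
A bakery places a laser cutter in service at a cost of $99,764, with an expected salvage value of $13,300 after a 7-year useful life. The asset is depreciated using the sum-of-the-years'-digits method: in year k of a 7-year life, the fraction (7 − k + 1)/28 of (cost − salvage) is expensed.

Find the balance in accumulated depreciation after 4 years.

Depreciable base = $99,764 − $13,300 = $86,464.
Sum of the years' digits = 7+6+5+4+3+2+1 = 28.
Year 1: $86,464 × 7/28 = $21,616. Book value $78,148.
Year 2: $86,464 × 6/28 = $18,528. Book value $59,620.
Year 3: $86,464 × 5/28 = $15,440. Book value $44,180.
Year 4: $86,464 × 4/28 = $12,352. Book value $31,828.
Accumulated through year 4 = $99,764 − $31,828 = $67,936.

$67,936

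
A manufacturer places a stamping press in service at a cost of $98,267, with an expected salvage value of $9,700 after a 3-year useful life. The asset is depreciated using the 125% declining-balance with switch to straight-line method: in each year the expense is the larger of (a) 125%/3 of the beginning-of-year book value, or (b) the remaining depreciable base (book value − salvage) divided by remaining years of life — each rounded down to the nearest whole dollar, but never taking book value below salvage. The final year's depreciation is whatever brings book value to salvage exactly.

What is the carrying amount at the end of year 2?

$33,439

Depreciable base = $98,267 − $9,700 = $88,567.
Year 1: DB = ⌊$98,267 × 125%/3⌋ = $40,944; SL = ⌊$88,567/3⌋ = $29,522 → take DB $40,944. Book value $57,323.
Year 2: DB = ⌊$57,323 × 125%/3⌋ = $23,884; SL = ⌊$47,623/2⌋ = $23,811 → take DB $23,884. Book value $33,439.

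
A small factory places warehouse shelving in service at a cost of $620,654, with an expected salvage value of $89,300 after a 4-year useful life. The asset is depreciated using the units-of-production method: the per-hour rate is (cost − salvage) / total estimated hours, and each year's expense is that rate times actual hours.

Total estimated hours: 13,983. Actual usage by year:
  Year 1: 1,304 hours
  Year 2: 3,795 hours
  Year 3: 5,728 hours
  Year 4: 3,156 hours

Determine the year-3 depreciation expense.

$217,664

Depreciable base = $620,654 − $89,300 = $531,354.
Rate = $531,354 / 13,983 hours = $38 per hour.
Year 1: 1,304 × $38 = $49,552. Book value $571,102.
Year 2: 3,795 × $38 = $144,210. Book value $426,892.
Year 3: 5,728 × $38 = $217,664. Book value $209,228.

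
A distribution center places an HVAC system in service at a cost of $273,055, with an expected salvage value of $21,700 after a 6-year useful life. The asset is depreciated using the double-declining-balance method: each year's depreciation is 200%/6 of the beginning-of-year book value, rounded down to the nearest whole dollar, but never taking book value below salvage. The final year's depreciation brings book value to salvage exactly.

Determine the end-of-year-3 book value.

$80,906

Depreciable base = $273,055 − $21,700 = $251,355.
Year 1: ⌊$273,055 × 200%/6⌋ = $91,018. Book value $182,037.
Year 2: ⌊$182,037 × 200%/6⌋ = $60,679. Book value $121,358.
Year 3: ⌊$121,358 × 200%/6⌋ = $40,452. Book value $80,906.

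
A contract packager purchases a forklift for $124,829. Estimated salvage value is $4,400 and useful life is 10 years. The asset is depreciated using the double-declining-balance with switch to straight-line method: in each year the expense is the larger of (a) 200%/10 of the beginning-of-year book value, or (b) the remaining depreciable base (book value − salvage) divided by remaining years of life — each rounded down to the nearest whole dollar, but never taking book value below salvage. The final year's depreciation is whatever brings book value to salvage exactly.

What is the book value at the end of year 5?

Depreciable base = $124,829 − $4,400 = $120,429.
Year 1: DB = ⌊$124,829 × 200%/10⌋ = $24,965; SL = ⌊$120,429/10⌋ = $12,042 → take DB $24,965. Book value $99,864.
Year 2: DB = ⌊$99,864 × 200%/10⌋ = $19,972; SL = ⌊$95,464/9⌋ = $10,607 → take DB $19,972. Book value $79,892.
Year 3: DB = ⌊$79,892 × 200%/10⌋ = $15,978; SL = ⌊$75,492/8⌋ = $9,436 → take DB $15,978. Book value $63,914.
Year 4: DB = ⌊$63,914 × 200%/10⌋ = $12,782; SL = ⌊$59,514/7⌋ = $8,502 → take DB $12,782. Book value $51,132.
Year 5: DB = ⌊$51,132 × 200%/10⌋ = $10,226; SL = ⌊$46,732/6⌋ = $7,788 → take DB $10,226. Book value $40,906.

$40,906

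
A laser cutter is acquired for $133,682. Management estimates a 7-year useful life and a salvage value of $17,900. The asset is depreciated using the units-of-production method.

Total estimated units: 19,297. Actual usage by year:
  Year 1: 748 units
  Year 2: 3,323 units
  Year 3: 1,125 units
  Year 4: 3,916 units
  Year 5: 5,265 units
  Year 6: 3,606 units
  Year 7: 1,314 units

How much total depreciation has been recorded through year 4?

Depreciable base = $133,682 − $17,900 = $115,782.
Rate = $115,782 / 19,297 units = $6 per unit.
Year 1: 748 × $6 = $4,488. Book value $129,194.
Year 2: 3,323 × $6 = $19,938. Book value $109,256.
Year 3: 1,125 × $6 = $6,750. Book value $102,506.
Year 4: 3,916 × $6 = $23,496. Book value $79,010.
Accumulated through year 4 = $133,682 − $79,010 = $54,672.

$54,672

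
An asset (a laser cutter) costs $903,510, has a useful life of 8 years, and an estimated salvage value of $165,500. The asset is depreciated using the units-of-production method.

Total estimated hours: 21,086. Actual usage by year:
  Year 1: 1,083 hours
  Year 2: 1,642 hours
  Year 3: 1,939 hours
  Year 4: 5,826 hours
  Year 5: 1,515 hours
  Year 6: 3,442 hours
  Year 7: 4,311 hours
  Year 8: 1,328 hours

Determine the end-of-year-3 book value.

$740,270

Depreciable base = $903,510 − $165,500 = $738,010.
Rate = $738,010 / 21,086 hours = $35 per hour.
Year 1: 1,083 × $35 = $37,905. Book value $865,605.
Year 2: 1,642 × $35 = $57,470. Book value $808,135.
Year 3: 1,939 × $35 = $67,865. Book value $740,270.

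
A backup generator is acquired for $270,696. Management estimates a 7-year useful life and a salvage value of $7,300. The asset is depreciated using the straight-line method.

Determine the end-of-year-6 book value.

Depreciable base = $270,696 − $7,300 = $263,396.
Annual expense = $263,396 / 7 = $37,628.
End of year 1: book value $233,068.
End of year 2: book value $195,440.
End of year 3: book value $157,812.
End of year 4: book value $120,184.
End of year 5: book value $82,556.
End of year 6: book value $44,928.

$44,928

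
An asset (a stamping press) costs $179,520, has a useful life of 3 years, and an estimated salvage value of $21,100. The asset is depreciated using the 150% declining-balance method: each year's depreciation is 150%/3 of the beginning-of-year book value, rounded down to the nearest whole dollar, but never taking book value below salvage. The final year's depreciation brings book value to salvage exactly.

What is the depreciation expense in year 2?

Depreciable base = $179,520 − $21,100 = $158,420.
Year 1: ⌊$179,520 × 150%/3⌋ = $89,760. Book value $89,760.
Year 2: ⌊$89,760 × 150%/3⌋ = $44,880. Book value $44,880.

$44,880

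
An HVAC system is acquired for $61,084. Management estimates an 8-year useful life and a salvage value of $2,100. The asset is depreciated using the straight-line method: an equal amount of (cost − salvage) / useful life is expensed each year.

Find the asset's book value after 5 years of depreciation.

Depreciable base = $61,084 − $2,100 = $58,984.
Annual expense = $58,984 / 8 = $7,373.
End of year 1: book value $53,711.
End of year 2: book value $46,338.
End of year 3: book value $38,965.
End of year 4: book value $31,592.
End of year 5: book value $24,219.

$24,219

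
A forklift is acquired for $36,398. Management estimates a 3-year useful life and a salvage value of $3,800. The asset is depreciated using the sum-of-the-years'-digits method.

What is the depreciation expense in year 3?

Depreciable base = $36,398 − $3,800 = $32,598.
Sum of the years' digits = 3+2+1 = 6.
Year 1: $32,598 × 3/6 = $16,299. Book value $20,099.
Year 2: $32,598 × 2/6 = $10,866. Book value $9,233.
Year 3: $32,598 × 1/6 = $5,433. Book value $3,800.

$5,433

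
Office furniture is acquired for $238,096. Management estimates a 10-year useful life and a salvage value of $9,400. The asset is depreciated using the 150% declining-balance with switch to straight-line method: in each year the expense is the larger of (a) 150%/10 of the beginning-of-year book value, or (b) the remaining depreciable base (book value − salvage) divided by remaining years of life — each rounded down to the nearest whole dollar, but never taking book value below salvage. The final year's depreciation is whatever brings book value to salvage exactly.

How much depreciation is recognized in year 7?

Depreciable base = $238,096 − $9,400 = $228,696.
Year 1: DB = ⌊$238,096 × 150%/10⌋ = $35,714; SL = ⌊$228,696/10⌋ = $22,869 → take DB $35,714. Book value $202,382.
Year 2: DB = ⌊$202,382 × 150%/10⌋ = $30,357; SL = ⌊$192,982/9⌋ = $21,442 → take DB $30,357. Book value $172,025.
Year 3: DB = ⌊$172,025 × 150%/10⌋ = $25,803; SL = ⌊$162,625/8⌋ = $20,328 → take DB $25,803. Book value $146,222.
Year 4: DB = ⌊$146,222 × 150%/10⌋ = $21,933; SL = ⌊$136,822/7⌋ = $19,546 → take DB $21,933. Book value $124,289.
Year 5: DB = ⌊$124,289 × 150%/10⌋ = $18,643; SL = ⌊$114,889/6⌋ = $19,148 → take SL $19,148. Book value $105,141.
Year 6: DB = ⌊$105,141 × 150%/10⌋ = $15,771; SL = ⌊$95,741/5⌋ = $19,148 → take SL $19,148. Book value $85,993.
Year 7: DB = ⌊$85,993 × 150%/10⌋ = $12,898; SL = ⌊$76,593/4⌋ = $19,148 → take SL $19,148. Book value $66,845.

$19,148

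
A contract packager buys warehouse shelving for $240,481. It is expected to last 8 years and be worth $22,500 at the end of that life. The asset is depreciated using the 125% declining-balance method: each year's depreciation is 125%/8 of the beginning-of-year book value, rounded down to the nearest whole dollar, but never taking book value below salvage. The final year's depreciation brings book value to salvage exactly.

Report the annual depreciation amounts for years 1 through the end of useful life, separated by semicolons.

$37,575; $31,704; $26,750; $22,570; $19,044; $16,068; $13,557; $50,713

Depreciable base = $240,481 − $22,500 = $217,981.
Year 1: ⌊$240,481 × 125%/8⌋ = $37,575. Book value $202,906.
Year 2: ⌊$202,906 × 125%/8⌋ = $31,704. Book value $171,202.
Year 3: ⌊$171,202 × 125%/8⌋ = $26,750. Book value $144,452.
Year 4: ⌊$144,452 × 125%/8⌋ = $22,570. Book value $121,882.
Year 5: ⌊$121,882 × 125%/8⌋ = $19,044. Book value $102,838.
Year 6: ⌊$102,838 × 125%/8⌋ = $16,068. Book value $86,770.
Year 7: ⌊$86,770 × 125%/8⌋ = $13,557. Book value $73,213.
Year 8 (final): $73,213 − $22,500 = $50,713. Book value $22,500.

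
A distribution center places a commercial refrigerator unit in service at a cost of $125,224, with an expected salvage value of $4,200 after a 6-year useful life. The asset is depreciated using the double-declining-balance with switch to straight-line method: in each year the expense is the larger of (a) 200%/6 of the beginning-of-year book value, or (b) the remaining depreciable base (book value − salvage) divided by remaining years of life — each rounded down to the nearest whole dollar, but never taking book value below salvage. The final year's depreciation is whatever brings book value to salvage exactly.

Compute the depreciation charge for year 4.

$12,368

Depreciable base = $125,224 − $4,200 = $121,024.
Year 1: DB = ⌊$125,224 × 200%/6⌋ = $41,741; SL = ⌊$121,024/6⌋ = $20,170 → take DB $41,741. Book value $83,483.
Year 2: DB = ⌊$83,483 × 200%/6⌋ = $27,827; SL = ⌊$79,283/5⌋ = $15,856 → take DB $27,827. Book value $55,656.
Year 3: DB = ⌊$55,656 × 200%/6⌋ = $18,552; SL = ⌊$51,456/4⌋ = $12,864 → take DB $18,552. Book value $37,104.
Year 4: DB = ⌊$37,104 × 200%/6⌋ = $12,368; SL = ⌊$32,904/3⌋ = $10,968 → take DB $12,368. Book value $24,736.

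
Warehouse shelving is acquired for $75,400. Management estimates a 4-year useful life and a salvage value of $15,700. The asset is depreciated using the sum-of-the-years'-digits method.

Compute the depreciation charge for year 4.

$5,970

Depreciable base = $75,400 − $15,700 = $59,700.
Sum of the years' digits = 4+3+2+1 = 10.
Year 1: $59,700 × 4/10 = $23,880. Book value $51,520.
Year 2: $59,700 × 3/10 = $17,910. Book value $33,610.
Year 3: $59,700 × 2/10 = $11,940. Book value $21,670.
Year 4: $59,700 × 1/10 = $5,970. Book value $15,700.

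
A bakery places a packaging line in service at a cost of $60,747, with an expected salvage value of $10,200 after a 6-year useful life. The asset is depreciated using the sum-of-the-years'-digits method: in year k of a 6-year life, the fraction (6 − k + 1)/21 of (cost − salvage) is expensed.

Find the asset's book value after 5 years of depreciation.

$12,607

Depreciable base = $60,747 − $10,200 = $50,547.
Sum of the years' digits = 6+5+4+3+2+1 = 21.
Year 1: $50,547 × 6/21 = $14,442. Book value $46,305.
Year 2: $50,547 × 5/21 = $12,035. Book value $34,270.
Year 3: $50,547 × 4/21 = $9,628. Book value $24,642.
Year 4: $50,547 × 3/21 = $7,221. Book value $17,421.
Year 5: $50,547 × 2/21 = $4,814. Book value $12,607.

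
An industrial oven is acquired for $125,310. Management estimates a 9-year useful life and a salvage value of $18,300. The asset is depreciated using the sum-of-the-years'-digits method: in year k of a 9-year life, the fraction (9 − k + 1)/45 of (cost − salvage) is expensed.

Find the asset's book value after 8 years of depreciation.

Depreciable base = $125,310 − $18,300 = $107,010.
Sum of the years' digits = 9+8+7+6+5+4+3+2+1 = 45.
Year 1: $107,010 × 9/45 = $21,402. Book value $103,908.
Year 2: $107,010 × 8/45 = $19,024. Book value $84,884.
Year 3: $107,010 × 7/45 = $16,646. Book value $68,238.
Year 4: $107,010 × 6/45 = $14,268. Book value $53,970.
Year 5: $107,010 × 5/45 = $11,890. Book value $42,080.
Year 6: $107,010 × 4/45 = $9,512. Book value $32,568.
Year 7: $107,010 × 3/45 = $7,134. Book value $25,434.
Year 8: $107,010 × 2/45 = $4,756. Book value $20,678.

$20,678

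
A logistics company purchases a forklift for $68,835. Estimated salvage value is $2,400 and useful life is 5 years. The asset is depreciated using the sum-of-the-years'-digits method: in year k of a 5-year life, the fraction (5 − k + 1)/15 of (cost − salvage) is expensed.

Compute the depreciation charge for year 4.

$8,858

Depreciable base = $68,835 − $2,400 = $66,435.
Sum of the years' digits = 5+4+3+2+1 = 15.
Year 1: $66,435 × 5/15 = $22,145. Book value $46,690.
Year 2: $66,435 × 4/15 = $17,716. Book value $28,974.
Year 3: $66,435 × 3/15 = $13,287. Book value $15,687.
Year 4: $66,435 × 2/15 = $8,858. Book value $6,829.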